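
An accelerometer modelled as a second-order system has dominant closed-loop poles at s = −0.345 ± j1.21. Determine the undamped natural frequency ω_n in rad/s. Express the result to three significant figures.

ω_n ≈ 1.26 rad/s

The poles are at −σ ± jω_d with σ = 0.345 and ω_d = 1.21, so ω_n = √(σ²+ω_d²) = 1.26 rad/s and ζ = σ/ω_n = 0.274.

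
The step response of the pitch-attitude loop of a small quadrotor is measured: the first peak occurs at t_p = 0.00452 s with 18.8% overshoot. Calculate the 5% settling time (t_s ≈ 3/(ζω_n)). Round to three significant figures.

t_s ≈ 0.00811 s

From the overshoot, ζ = −ln(OS)/√(π²+ln²(OS)) = 0.470.
t_p = π/ω_d ⇒ ω_d = 695 rad/s; then ω_n = ω_d/√(1−ζ²) = 787 rad/s.
t_s ≈ 3/(ζω_n) = 3/(0.470·787) = 0.00811 s.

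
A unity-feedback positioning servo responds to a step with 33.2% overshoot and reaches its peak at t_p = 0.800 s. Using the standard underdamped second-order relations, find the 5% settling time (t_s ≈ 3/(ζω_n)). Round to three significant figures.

t_s ≈ 2.18 s

ζ from %OS: ζ = |ln 0.332|/√(π²+ln²0.332) = 0.331.
t_p = π/ω_d ⇒ ω_d = 3.93 rad/s; then ω_n = ω_d/√(1−ζ²) = 4.16 rad/s.
t_s ≈ 3/(ζω_n) = 3/(0.331·4.16) = 2.18 s.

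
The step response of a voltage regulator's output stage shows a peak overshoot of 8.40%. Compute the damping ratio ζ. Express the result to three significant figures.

From %OS = 100·exp(−πζ/√(1−ζ²)), invert to get ζ = −ln(OS)/√(π² + ln²(OS)) with OS = 0.0840.
−ln 0.0840 = 2.477, so ζ = 2.477/√(π² + 6.135) = 0.619.

ζ ≈ 0.619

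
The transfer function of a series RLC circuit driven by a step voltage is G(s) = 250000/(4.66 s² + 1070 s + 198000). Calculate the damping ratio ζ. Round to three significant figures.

ζ ≈ 0.557

Dividing through by 4.66: denominator becomes s² + 229.6 s + 42490.
So ω_n = √42490 = 206 rad/s and ζ = 229.6/(2·206) = 0.557.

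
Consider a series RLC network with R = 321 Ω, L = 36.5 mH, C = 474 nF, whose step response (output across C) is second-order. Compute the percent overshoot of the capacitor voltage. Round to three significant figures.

%OS ≈ 10.8%

For a series RLC circuit (capacitor voltage as output), ω_n = 1/√(LC) = 1/√(36.5 mH · 474 nF) = 7600 rad/s.
ζ = (R/2)·√(C/L) = (321/2)·√(474 nF/36.5 mH) = 0.578.
%OS = 100 e^{−πζ/√(1−ζ²)} with ζ = 0.578 gives 10.8%.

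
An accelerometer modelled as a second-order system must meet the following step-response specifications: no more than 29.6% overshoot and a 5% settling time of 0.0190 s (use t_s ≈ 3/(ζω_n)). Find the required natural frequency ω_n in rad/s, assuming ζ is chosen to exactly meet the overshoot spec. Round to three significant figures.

Inverting the overshoot relation: ζ = |ln 0.296|/√(π² + ln²0.296) = 0.361.
From t_s ≈ 3/(ζω_n): ω_n = 3/(ζ·t_s) = 3/(0.361·0.0190) = 437 rad/s.

ω_n ≈ 437 rad/s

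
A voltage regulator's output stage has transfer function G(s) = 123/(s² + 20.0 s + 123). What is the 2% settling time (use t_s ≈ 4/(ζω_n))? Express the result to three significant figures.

t_s ≈ 0.400 s

Matching coefficients with s² + 2ζω_n s + ω_n² gives ω_n² = 123 ⇒ ω_n = 11.1 rad/s, and ζ = 20.0/(2ω_n) = 0.902.
t_s ≈ 4/(ζω_n) = 4/(0.902·11.1) = 0.400 s.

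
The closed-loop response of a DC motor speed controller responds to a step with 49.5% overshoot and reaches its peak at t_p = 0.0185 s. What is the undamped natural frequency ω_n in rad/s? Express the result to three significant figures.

ω_n ≈ 174 rad/s

From the overshoot, ζ = −ln(OS)/√(π²+ln²(OS)) = 0.218.
t_p = π/ω_d ⇒ ω_d = 170 rad/s; then ω_n = ω_d/√(1−ζ²) = 174 rad/s.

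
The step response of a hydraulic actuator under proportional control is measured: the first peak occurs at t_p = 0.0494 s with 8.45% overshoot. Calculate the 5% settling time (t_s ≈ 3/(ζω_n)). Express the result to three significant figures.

The overshoot fixes ζ = −ln(OS)/√(π²+ln²(OS)) = 0.618.
From t_p = π/ω_d, ω_d = π/0.0494 = 63.6 rad/s, so ω_n = ω_d/√(1−ζ²) = 80.9 rad/s.
t_s ≈ 3/(ζω_n) = 3/(0.618·80.9) = 0.0600 s.

t_s ≈ 0.0600 s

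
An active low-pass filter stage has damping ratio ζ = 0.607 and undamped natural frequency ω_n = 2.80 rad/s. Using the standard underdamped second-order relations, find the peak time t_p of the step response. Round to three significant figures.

The damped frequency is ω_d = ω_n√(1−ζ²) = 2.80·√(1−0.368) = 2.23 rad/s.
Peak time t_p = π/ω_d = π/2.23 = 1.41 s.

t_p ≈ 1.41 s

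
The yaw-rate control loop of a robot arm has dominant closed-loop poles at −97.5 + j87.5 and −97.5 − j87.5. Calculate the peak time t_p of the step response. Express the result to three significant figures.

t_p ≈ 0.0359 s

t_p = π/ω_d with ω_d = 87.5 (the imaginary part), so t_p = 0.0359 s.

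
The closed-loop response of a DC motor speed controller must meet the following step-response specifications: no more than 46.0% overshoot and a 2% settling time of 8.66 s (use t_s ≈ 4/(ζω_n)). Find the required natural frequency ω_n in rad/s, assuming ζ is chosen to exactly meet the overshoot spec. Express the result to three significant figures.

ω_n ≈ 1.92 rad/s

ζ = −ln(OS)/√(π² + (ln OS)²). With OS = 0.460, ln OS = −0.7765 and ζ = 0.7765/3.236 = 0.240.
Then ω_n = 4/(ζ t_s) = 4/(0.240 × 8.66) = 1.92 rad/s.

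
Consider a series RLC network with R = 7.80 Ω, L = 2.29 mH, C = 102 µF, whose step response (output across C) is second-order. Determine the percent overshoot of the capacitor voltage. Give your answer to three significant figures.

%OS ≈ 1.05%

For a series RLC circuit (capacitor voltage as output), ω_n = 1/√(LC) = 1/√(2.29 mH · 102 µF) = 2070 rad/s.
ζ = (R/2)·√(C/L) = (7.80/2)·√(102 µF/2.29 mH) = 0.823.
Overshoot: exp(−π·0.823/√(1−0.823²)) = 0.0105, i.e. 1.05%.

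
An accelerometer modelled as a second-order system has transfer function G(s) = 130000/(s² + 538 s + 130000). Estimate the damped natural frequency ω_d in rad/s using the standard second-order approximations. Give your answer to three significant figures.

ω_d ≈ 240 rad/s

Matching coefficients with s² + 2ζω_n s + ω_n² gives ω_n² = 130000 ⇒ ω_n = 361 rad/s, and ζ = 538/(2ω_n) = 0.746.
ω_d = ω_n√(1−ζ²) = 240 rad/s.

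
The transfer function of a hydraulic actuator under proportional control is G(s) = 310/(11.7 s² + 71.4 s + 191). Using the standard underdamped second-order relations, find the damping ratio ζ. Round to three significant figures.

ζ ≈ 0.755

Dividing through by 11.7: denominator becomes s² + 6.103 s + 16.32.
So ω_n = √16.32 = 4.04 rad/s and ζ = 6.103/(2·4.04) = 0.755.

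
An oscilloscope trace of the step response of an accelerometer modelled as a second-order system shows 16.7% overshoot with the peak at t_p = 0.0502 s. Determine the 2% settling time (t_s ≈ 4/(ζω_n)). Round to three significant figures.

The overshoot fixes ζ = −ln(OS)/√(π²+ln²(OS)) = 0.495.
t_p = π/ω_d ⇒ ω_d = 62.6 rad/s; then ω_n = ω_d/√(1−ζ²) = 72.0 rad/s.
t_s ≈ 4/(ζω_n) = 4/(0.495·72.0) = 0.112 s.

t_s ≈ 0.112 s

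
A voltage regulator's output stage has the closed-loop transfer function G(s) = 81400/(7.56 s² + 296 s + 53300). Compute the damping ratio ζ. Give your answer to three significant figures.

Dividing through by 7.56: denominator becomes s² + 39.15 s + 7050.
So ω_n = √7050 = 84.0 rad/s and ζ = 39.15/(2·84.0) = 0.233.

ζ ≈ 0.233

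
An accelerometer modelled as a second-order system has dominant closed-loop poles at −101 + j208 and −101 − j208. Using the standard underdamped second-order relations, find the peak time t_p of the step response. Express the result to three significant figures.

t_p ≈ 0.0151 s

t_p = π/ω_d with ω_d = 208 (the imaginary part), so t_p = 0.0151 s.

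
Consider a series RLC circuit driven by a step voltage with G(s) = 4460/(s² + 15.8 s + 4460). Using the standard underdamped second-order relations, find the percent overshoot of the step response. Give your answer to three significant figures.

ω_n = √4460 = 66.8 rad/s; ζ = 15.8/(2·66.8) = 0.118.
%OS = 100·exp(−πζ/√(1−ζ²)) = 68.8%.

%OS ≈ 68.8%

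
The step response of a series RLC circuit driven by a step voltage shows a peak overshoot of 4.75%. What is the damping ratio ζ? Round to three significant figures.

ζ ≈ 0.696

From %OS = 100·exp(−πζ/√(1−ζ²)), invert to get ζ = −ln(OS)/√(π² + ln²(OS)) with OS = 0.0475.
−ln 0.0475 = 3.047, so ζ = 3.047/√(π² + 9.284) = 0.696.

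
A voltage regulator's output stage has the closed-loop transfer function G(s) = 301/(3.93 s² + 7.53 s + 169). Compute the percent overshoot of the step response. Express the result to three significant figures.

%OS ≈ 62.9%

Dividing through by 3.93: denominator becomes s² + 1.916 s + 43.00.
So ω_n = √43.00 = 6.56 rad/s and ζ = 1.916/(2·6.56) = 0.146.
Overshoot: exp(−π·0.146/√(1−0.146²)) = 0.629, i.e. 62.9%.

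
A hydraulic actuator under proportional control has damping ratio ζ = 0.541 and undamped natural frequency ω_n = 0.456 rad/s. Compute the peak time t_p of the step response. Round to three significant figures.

t_p ≈ 8.19 s

The damped frequency is ω_d = ω_n√(1−ζ²) = 0.456·√(1−0.293) = 0.384 rad/s.
Peak time t_p = π/ω_d = π/0.384 = 8.19 s.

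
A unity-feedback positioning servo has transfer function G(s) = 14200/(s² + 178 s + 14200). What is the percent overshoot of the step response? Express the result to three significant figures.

%OS ≈ 2.93%

Comparing the denominator to s² + 2ζω_n s + ω_n²: ω_n = √14200 = 119 rad/s, and 2ζω_n = 178 so ζ = 178/(2·119) = 0.747.
%OS = 100 e^{−πζ/√(1−ζ²)} with ζ = 0.747 gives 2.93%.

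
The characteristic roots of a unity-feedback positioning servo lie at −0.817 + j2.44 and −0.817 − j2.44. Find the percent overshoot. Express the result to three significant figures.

|pole| = ω_n = √(0.817² + 2.44²) = 2.57 rad/s; ζ = cos θ = σ/ω_n = 0.318.
%OS = 100 e^{−πζ/√(1−ζ²)} with ζ = 0.318 gives 34.9%.

%OS ≈ 34.9%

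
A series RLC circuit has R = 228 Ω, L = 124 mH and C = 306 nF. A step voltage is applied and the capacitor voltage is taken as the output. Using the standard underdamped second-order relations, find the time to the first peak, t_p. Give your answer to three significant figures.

For a series RLC circuit (capacitor voltage as output), ω_n = 1/√(LC) = 1/√(124 mH · 306 nF) = 5130 rad/s.
ζ = (R/2)·√(C/L) = (228/2)·√(306 nF/124 mH) = 0.179.
ω_d = ω_n√(1−ζ²) = 5050 rad/s. t_p = π/ω_d = 0.000622 s.

t_p ≈ 0.000622 s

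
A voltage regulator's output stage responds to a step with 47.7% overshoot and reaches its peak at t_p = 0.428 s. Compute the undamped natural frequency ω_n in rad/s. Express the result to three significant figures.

ω_n ≈ 7.54 rad/s

The overshoot fixes ζ = −ln(OS)/√(π²+ln²(OS)) = 0.229.
From t_p = π/ω_d, ω_d = π/0.428 = 7.34 rad/s, so ω_n = ω_d/√(1−ζ²) = 7.54 rad/s.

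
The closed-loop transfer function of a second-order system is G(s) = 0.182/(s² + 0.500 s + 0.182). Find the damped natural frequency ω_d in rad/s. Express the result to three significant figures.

ω_d ≈ 0.346 rad/s

ω_n = √0.182 = 0.427 rad/s; ζ = 0.500/(2·0.427) = 0.586.
ω_d = ω_n√(1−ζ²) = 0.346 rad/s.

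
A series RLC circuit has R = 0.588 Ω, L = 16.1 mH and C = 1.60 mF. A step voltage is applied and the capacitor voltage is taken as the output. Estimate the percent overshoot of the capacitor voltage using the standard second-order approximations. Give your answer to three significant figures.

%OS ≈ 74.6%

For a series RLC circuit (capacitor voltage as output), ω_n = 1/√(LC) = 1/√(16.1 mH · 1.60 mF) = 197 rad/s.
ζ = (R/2)·√(C/L) = (0.588/2)·√(1.60 mF/16.1 mH) = 0.0927.
%OS = 100 e^{−πζ/√(1−ζ²)} with ζ = 0.0927 gives 74.6%.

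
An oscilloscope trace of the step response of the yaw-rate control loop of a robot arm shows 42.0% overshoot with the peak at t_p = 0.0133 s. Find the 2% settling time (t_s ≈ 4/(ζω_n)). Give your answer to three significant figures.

The overshoot fixes ζ = −ln(OS)/√(π²+ln²(OS)) = 0.266.
t_p = π/ω_d ⇒ ω_d = 236 rad/s; then ω_n = ω_d/√(1−ζ²) = 245 rad/s.
t_s ≈ 4/(ζω_n) = 4/(0.266·245) = 0.0613 s.

t_s ≈ 0.0613 s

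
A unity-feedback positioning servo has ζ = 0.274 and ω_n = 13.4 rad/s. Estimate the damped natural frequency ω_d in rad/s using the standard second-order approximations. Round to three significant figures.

ω_d ≈ 12.9 rad/s

ω_d = ω_n√(1−ζ²) = 13.4·√0.925 = 12.9 rad/s.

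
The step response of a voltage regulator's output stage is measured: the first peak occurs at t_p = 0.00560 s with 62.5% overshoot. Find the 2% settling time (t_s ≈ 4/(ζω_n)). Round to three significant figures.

The overshoot fixes ζ = −ln(OS)/√(π²+ln²(OS)) = 0.148.
t_p = π/ω_d ⇒ ω_d = 561 rad/s; then ω_n = ω_d/√(1−ζ²) = 567 rad/s.
t_s ≈ 4/(ζω_n) = 4/(0.148·567) = 0.0477 s.

t_s ≈ 0.0477 s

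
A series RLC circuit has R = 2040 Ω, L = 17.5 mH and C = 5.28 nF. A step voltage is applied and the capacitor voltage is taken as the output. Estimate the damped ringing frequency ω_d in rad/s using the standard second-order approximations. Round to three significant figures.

For a series RLC circuit (capacitor voltage as output), ω_n = 1/√(LC) = 1/√(17.5 mH · 5.28 nF) = 104000 rad/s.
ζ = (R/2)·√(C/L) = (2040/2)·√(5.28 nF/17.5 mH) = 0.560.
ω_d = 104000·√(1 − 0.560²) = 86200 rad/s.

ω_d ≈ 86200 rad/s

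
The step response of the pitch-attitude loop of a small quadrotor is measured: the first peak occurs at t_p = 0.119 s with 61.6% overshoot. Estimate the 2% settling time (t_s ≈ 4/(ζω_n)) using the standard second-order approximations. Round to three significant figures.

t_s ≈ 0.982 s

ζ from %OS: ζ = |ln 0.616|/√(π²+ln²0.616) = 0.152.
t_p = π/ω_d ⇒ ω_d = 26.4 rad/s; then ω_n = ω_d/√(1−ζ²) = 26.7 rad/s.
t_s ≈ 4/(ζω_n) = 4/(0.152·26.7) = 0.982 s.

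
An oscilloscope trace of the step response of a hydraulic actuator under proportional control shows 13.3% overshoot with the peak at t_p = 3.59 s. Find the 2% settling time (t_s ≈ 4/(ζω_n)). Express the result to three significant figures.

The overshoot fixes ζ = −ln(OS)/√(π²+ln²(OS)) = 0.540.
t_p = π/ω_d ⇒ ω_d = 0.875 rad/s; then ω_n = ω_d/√(1−ζ²) = 1.04 rad/s.
t_s ≈ 4/(ζω_n) = 4/(0.540·1.04) = 7.12 s.

t_s ≈ 7.12 s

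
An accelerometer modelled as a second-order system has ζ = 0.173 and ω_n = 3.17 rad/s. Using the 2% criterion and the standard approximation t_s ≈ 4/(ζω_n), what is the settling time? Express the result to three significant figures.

t_s ≈ 4/(ζω_n) = 4/(0.173 × 3.17) = 7.29 s.

t_s ≈ 7.29 s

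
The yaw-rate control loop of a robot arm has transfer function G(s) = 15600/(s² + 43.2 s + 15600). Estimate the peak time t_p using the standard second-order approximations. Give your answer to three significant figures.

t_p ≈ 0.0255 s

ω_n = √15600 = 125 rad/s; ζ = 43.2/(2·125) = 0.173.
The damped frequency ω_d = ω_n√(1−ζ²) = 123 rad/s. Then t_p = π/ω_d = 0.0255 s.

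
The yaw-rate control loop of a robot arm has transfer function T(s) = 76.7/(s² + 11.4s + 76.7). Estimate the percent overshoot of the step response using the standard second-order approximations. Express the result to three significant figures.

%OS ≈ 6.77%

ω_n = √76.7 = 8.76 rad/s; ζ = 11.4/(2·8.76) = 0.651.
Overshoot: exp(−π·0.651/√(1−0.651²)) = 0.0677, i.e. 6.77%.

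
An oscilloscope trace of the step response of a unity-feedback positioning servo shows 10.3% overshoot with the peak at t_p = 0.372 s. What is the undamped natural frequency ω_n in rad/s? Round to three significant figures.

From the overshoot, ζ = −ln(OS)/√(π²+ln²(OS)) = 0.586.
From t_p = π/ω_d, ω_d = π/0.372 = 8.45 rad/s, so ω_n = ω_d/√(1−ζ²) = 10.4 rad/s.

ω_n ≈ 10.4 rad/s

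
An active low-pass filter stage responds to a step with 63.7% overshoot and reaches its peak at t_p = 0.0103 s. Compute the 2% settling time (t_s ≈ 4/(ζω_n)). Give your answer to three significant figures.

t_s ≈ 0.0914 s

ζ from %OS: ζ = |ln 0.637|/√(π²+ln²0.637) = 0.142.
t_p = π/ω_d ⇒ ω_d = 305 rad/s; then ω_n = ω_d/√(1−ζ²) = 308 rad/s.
t_s ≈ 4/(ζω_n) = 4/(0.142·308) = 0.0914 s.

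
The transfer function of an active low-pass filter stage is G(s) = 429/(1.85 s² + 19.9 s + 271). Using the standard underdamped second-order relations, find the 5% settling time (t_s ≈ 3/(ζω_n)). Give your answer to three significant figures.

t_s ≈ 0.558 s

Dividing through by 1.85: denominator becomes s² + 10.76 s + 146.5.
So ω_n = √146.5 = 12.1 rad/s and ζ = 10.76/(2·12.1) = 0.444.
t_s ≈ 3/(ζω_n) = 0.558 s.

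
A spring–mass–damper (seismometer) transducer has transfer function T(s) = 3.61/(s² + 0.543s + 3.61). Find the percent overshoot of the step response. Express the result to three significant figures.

Matching coefficients with s² + 2ζω_n s + ω_n² gives ω_n² = 3.61 ⇒ ω_n = 1.90 rad/s, and ζ = 0.543/(2ω_n) = 0.143.
%OS = 100 e^{−πζ/√(1−ζ²)} with ζ = 0.143 gives 63.5%.

%OS ≈ 63.5%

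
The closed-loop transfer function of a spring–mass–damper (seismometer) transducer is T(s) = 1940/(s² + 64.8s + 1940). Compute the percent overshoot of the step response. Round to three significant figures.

ω_n = √1940 = 44.0 rad/s; ζ = 64.8/(2·44.0) = 0.736.
Overshoot: exp(−π·0.736/√(1−0.736²)) = 0.0330, i.e. 3.30%.

%OS ≈ 3.30%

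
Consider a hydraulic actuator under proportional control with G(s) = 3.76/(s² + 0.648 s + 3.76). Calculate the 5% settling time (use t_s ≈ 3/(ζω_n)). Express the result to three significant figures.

ω_n = √3.76 = 1.94 rad/s; ζ = 0.648/(2·1.94) = 0.167.
t_s ≈ 3/(ζω_n) = 3/(0.167·1.94) = 9.26 s.

t_s ≈ 9.26 s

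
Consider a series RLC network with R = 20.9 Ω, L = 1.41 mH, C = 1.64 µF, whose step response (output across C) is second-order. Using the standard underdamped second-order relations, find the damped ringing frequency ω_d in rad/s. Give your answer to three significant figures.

ω_d ≈ 19400 rad/s

For a series RLC circuit (capacitor voltage as output), ω_n = 1/√(LC) = 1/√(1.41 mH · 1.64 µF) = 20800 rad/s.
ζ = (R/2)·√(C/L) = (20.9/2)·√(1.64 µF/1.41 mH) = 0.356.
The damped frequency ω_d = ω_n√(1−ζ²) = 19400 rad/s.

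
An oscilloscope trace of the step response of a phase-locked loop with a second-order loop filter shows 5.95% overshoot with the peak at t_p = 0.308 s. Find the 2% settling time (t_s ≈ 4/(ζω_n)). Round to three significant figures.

t_s ≈ 0.437 s

ζ from %OS: ζ = |ln 0.0595|/√(π²+ln²0.0595) = 0.668.
t_p = π/ω_d ⇒ ω_d = 10.2 rad/s; then ω_n = ω_d/√(1−ζ²) = 13.7 rad/s.
t_s ≈ 4/(ζω_n) = 4/(0.668·13.7) = 0.437 s.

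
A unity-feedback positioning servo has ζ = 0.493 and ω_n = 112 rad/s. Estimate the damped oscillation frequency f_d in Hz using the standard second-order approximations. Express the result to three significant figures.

ω_d = ω_n√(1−ζ²) = 112·√0.757 = 97.4 rad/s.
f_d = ω_d/(2π) = 15.5 Hz.

f_d ≈ 15.5 Hz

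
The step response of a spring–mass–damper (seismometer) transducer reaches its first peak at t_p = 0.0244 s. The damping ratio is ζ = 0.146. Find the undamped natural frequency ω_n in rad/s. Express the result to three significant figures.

Peak time t_p = π/ω_d, so ω_d = π/t_p = π/0.0244 = 129 rad/s.
ω_n = ω_d/√(1−ζ²) = 129/√0.979 = 130 rad/s.

ω_n ≈ 130 rad/s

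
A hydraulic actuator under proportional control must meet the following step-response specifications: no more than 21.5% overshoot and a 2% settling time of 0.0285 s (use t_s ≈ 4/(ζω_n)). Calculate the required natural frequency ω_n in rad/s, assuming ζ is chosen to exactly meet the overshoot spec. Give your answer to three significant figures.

ω_n ≈ 319 rad/s

ζ = −ln(OS)/√(π² + (ln OS)²). With OS = 0.215, ln OS = −1.537 and ζ = 1.537/3.497 = 0.439.
Then ω_n = 4/(ζ t_s) = 4/(0.439 × 0.0285) = 319 rad/s.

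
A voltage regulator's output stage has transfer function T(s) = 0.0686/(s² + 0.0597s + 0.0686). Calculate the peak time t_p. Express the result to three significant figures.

Comparing the denominator to s² + 2ζω_n s + ω_n²: ω_n = √0.0686 = 0.262 rad/s, and 2ζω_n = 0.0597 so ζ = 0.0597/(2·0.262) = 0.114.
The damped frequency ω_d = ω_n√(1−ζ²) = 0.260 rad/s. Then t_p = π/ω_d = 12.1 s.

t_p ≈ 12.1 s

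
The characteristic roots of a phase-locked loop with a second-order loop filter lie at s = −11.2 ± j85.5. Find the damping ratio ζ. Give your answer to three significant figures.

With σ = 11.2, ω_d = 85.5: ω_n = √(σ²+ω_d²) = 86.2 rad/s, ζ = σ/ω_n = 0.130.

ζ ≈ 0.130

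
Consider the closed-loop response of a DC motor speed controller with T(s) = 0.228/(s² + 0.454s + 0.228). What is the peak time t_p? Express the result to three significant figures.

ω_n = √0.228 = 0.477 rad/s; ζ = 0.454/(2·0.477) = 0.475.
ω_d = 0.477·√(1 − 0.475²) = 0.420 rad/s. Then t_p = π/ω_d = 7.48 s.

t_p ≈ 7.48 s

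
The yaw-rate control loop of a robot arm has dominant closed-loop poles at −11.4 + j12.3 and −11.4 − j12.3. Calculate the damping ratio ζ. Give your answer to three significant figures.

ζ ≈ 0.680

|pole| = ω_n = √(11.4² + 12.3²) = 16.8 rad/s; ζ = cos θ = σ/ω_n = 0.680.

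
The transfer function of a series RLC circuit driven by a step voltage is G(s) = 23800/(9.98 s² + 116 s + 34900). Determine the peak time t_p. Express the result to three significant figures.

Dividing through by 9.98: denominator becomes s² + 11.62 s + 3497.
So ω_n = √3497 = 59.1 rad/s and ζ = 11.62/(2·59.1) = 0.0983.
The damped frequency ω_d = ω_n√(1−ζ²) = 58.8 rad/s. t_p = π/ω_d = 0.0534 s.

t_p ≈ 0.0534 s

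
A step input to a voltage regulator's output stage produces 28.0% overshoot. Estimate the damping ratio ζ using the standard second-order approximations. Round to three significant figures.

ζ ≈ 0.376

From %OS = 100·exp(−πζ/√(1−ζ²)), invert to get ζ = −ln(OS)/√(π² + ln²(OS)) with OS = 0.280.
−ln 0.280 = 1.273, so ζ = 1.273/√(π² + 1.620) = 0.376.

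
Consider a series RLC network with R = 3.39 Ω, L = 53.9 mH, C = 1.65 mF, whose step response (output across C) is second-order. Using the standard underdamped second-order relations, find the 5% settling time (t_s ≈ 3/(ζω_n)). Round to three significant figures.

For a series RLC circuit (capacitor voltage as output), ω_n = 1/√(LC) = 1/√(53.9 mH · 1.65 mF) = 106 rad/s.
ζ = (R/2)·√(C/L) = (3.39/2)·√(1.65 mF/53.9 mH) = 0.297.
t_s ≈ 3/(ζω_n) = 0.0954 s.

t_s ≈ 0.0954 s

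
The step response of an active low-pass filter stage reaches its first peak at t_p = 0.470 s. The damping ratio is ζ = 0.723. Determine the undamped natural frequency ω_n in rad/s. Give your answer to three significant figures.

ω_n ≈ 9.68 rad/s

Peak time t_p = π/ω_d, so ω_d = π/t_p = π/0.470 = 6.68 rad/s.
ω_n = ω_d/√(1−ζ²) = 6.68/√0.477 = 9.68 rad/s.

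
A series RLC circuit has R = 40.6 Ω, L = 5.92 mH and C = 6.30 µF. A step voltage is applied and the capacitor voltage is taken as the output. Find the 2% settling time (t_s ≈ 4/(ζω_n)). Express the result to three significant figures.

t_s ≈ 0.00117 s

For a series RLC circuit (capacitor voltage as output), ω_n = 1/√(LC) = 1/√(5.92 mH · 6.30 µF) = 5180 rad/s.
ζ = (R/2)·√(C/L) = (40.6/2)·√(6.30 µF/5.92 mH) = 0.662.
t_s ≈ 4/(ζω_n) = 0.00117 s.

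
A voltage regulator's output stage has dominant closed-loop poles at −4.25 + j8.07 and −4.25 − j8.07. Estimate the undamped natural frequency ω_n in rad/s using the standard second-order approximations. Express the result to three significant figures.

With σ = 4.25, ω_d = 8.07: ω_n = √(σ²+ω_d²) = 9.12 rad/s, ζ = σ/ω_n = 0.466.

ω_n ≈ 9.12 rad/s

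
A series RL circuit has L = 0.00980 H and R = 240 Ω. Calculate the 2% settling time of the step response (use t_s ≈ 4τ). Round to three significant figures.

t_s ≈ 0.000163 s

τ = L/R = 0.00980/240 = 0.0000408 s.
t_s ≈ 4τ = 0.000163 s.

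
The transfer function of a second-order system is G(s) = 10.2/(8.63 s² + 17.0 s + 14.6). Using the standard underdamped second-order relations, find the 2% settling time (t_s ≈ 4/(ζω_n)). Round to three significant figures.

t_s ≈ 4.06 s

Dividing through by 8.63: denominator becomes s² + 1.970 s + 1.692.
So ω_n = √1.692 = 1.30 rad/s and ζ = 1.970/(2·1.30) = 0.757.
t_s ≈ 4/(ζω_n) = 4.06 s.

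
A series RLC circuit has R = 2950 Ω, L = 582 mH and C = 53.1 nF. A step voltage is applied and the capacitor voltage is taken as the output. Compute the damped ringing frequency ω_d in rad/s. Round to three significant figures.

For a series RLC circuit (capacitor voltage as output), ω_n = 1/√(LC) = 1/√(582 mH · 53.1 nF) = 5690 rad/s.
ζ = (R/2)·√(C/L) = (2950/2)·√(53.1 nF/582 mH) = 0.446.
ω_d = 5690·√(1 − 0.446²) = 5090 rad/s.

ω_d ≈ 5090 rad/s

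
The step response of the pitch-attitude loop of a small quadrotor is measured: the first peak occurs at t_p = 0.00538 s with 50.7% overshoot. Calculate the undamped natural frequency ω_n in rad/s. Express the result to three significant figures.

ζ from %OS: ζ = |ln 0.507|/√(π²+ln²0.507) = 0.211.
t_p = π/ω_d ⇒ ω_d = 584 rad/s; then ω_n = ω_d/√(1−ζ²) = 597 rad/s.

ω_n ≈ 597 rad/s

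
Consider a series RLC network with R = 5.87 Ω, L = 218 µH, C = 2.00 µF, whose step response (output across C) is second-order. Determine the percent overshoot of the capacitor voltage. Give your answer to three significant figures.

For a series RLC circuit (capacitor voltage as output), ω_n = 1/√(LC) = 1/√(218 µH · 2.00 µF) = 47900 rad/s.
ζ = (R/2)·√(C/L) = (5.87/2)·√(2.00 µF/218 µH) = 0.281.
%OS = 100 e^{−πζ/√(1−ζ²)} with ζ = 0.281 gives 39.8%.

%OS ≈ 39.8%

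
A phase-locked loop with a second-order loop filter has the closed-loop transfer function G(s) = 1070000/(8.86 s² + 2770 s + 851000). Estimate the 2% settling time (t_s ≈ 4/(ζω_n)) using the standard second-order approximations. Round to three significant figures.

Dividing through by 8.86: denominator becomes s² + 312.6 s + 96050.
So ω_n = √96050 = 310 rad/s and ζ = 312.6/(2·310) = 0.504.
t_s ≈ 4/(ζω_n) = 0.0256 s.

t_s ≈ 0.0256 s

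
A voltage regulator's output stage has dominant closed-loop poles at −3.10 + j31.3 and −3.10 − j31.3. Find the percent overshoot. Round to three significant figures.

With σ = 3.10, ω_d = 31.3: ω_n = √(σ²+ω_d²) = 31.5 rad/s, ζ = σ/ω_n = 0.0986.
%OS = 100 e^{−πζ/√(1−ζ²)} with ζ = 0.0986 gives 73.3%.

%OS ≈ 73.3%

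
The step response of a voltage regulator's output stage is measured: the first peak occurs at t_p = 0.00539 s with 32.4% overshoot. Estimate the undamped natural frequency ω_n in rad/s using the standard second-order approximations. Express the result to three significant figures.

ω_n ≈ 619 rad/s

From the overshoot, ζ = −ln(OS)/√(π²+ln²(OS)) = 0.338.
From t_p = π/ω_d, ω_d = π/0.00539 = 583 rad/s, so ω_n = ω_d/√(1−ζ²) = 619 rad/s.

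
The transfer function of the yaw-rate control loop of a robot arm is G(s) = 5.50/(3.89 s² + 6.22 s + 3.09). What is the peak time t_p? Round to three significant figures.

t_p ≈ 7.98 s

Dividing through by 3.89: denominator becomes s² + 1.599 s + 0.7943.
So ω_n = √0.7943 = 0.891 rad/s and ζ = 1.599/(2·0.891) = 0.897.
The damped frequency ω_d = ω_n√(1−ζ²) = 0.394 rad/s. t_p = π/ω_d = 7.98 s.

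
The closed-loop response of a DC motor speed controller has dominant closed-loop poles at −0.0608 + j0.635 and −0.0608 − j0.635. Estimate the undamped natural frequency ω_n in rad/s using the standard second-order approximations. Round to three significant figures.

With σ = 0.0608, ω_d = 0.635: ω_n = √(σ²+ω_d²) = 0.638 rad/s, ζ = σ/ω_n = 0.0953.

ω_n ≈ 0.638 rad/s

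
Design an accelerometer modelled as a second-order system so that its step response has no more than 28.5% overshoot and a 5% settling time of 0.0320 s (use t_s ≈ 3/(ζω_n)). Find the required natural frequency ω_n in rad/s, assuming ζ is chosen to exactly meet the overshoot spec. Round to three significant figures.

ω_n ≈ 253 rad/s

Inverting the overshoot relation: ζ = |ln 0.285|/√(π² + ln²0.285) = 0.371.
Then ω_n = 3/(ζ t_s) = 3/(0.371 × 0.0320) = 253 rad/s.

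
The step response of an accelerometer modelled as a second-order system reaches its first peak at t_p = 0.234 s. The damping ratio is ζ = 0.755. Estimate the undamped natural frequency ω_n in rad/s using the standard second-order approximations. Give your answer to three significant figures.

ω_n ≈ 20.5 rad/s

Peak time t_p = π/ω_d, so ω_d = π/t_p = π/0.234 = 13.4 rad/s.
ω_n = ω_d/√(1−ζ²) = 13.4/√0.430 = 20.5 rad/s.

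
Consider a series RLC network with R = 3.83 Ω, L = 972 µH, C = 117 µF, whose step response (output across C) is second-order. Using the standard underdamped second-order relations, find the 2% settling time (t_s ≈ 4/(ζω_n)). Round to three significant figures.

t_s ≈ 0.00203 s

For a series RLC circuit (capacitor voltage as output), ω_n = 1/√(LC) = 1/√(972 µH · 117 µF) = 2970 rad/s.
ζ = (R/2)·√(C/L) = (3.83/2)·√(117 µF/972 µH) = 0.664.
t_s ≈ 4/(ζω_n) = 0.00203 s.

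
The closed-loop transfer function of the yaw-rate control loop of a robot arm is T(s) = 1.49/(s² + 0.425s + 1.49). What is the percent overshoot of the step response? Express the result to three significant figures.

%OS ≈ 57.4%

Matching coefficients with s² + 2ζω_n s + ω_n² gives ω_n² = 1.49 ⇒ ω_n = 1.22 rad/s, and ζ = 0.425/(2ω_n) = 0.174.
%OS = 100 e^{−πζ/√(1−ζ²)} with ζ = 0.174 gives 57.4%.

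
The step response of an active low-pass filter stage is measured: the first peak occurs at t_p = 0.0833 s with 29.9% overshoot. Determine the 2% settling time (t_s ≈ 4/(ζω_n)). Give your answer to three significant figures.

t_s ≈ 0.276 s

The overshoot fixes ζ = −ln(OS)/√(π²+ln²(OS)) = 0.359.
From t_p = π/ω_d, ω_d = π/0.0833 = 37.7 rad/s, so ω_n = ω_d/√(1−ζ²) = 40.4 rad/s.
t_s ≈ 4/(ζω_n) = 4/(0.359·40.4) = 0.276 s.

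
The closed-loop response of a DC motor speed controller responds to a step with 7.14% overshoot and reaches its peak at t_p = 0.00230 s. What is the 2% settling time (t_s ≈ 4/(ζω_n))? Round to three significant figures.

The overshoot fixes ζ = −ln(OS)/√(π²+ln²(OS)) = 0.643.
t_p = π/ω_d ⇒ ω_d = 1370 rad/s; then ω_n = ω_d/√(1−ζ²) = 1780 rad/s.
t_s ≈ 4/(ζω_n) = 4/(0.643·1780) = 0.00349 s.

t_s ≈ 0.00349 s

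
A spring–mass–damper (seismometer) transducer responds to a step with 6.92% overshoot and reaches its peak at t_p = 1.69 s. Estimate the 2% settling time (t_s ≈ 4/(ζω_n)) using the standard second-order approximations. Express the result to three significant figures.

The overshoot fixes ζ = −ln(OS)/√(π²+ln²(OS)) = 0.648.
t_p = π/ω_d ⇒ ω_d = 1.86 rad/s; then ω_n = ω_d/√(1−ζ²) = 2.44 rad/s.
t_s ≈ 4/(ζω_n) = 4/(0.648·2.44) = 2.53 s.

t_s ≈ 2.53 s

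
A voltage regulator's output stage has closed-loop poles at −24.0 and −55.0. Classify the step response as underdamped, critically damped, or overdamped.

overdamped

Since the poles are distinct, negative and real, the response is overdamped.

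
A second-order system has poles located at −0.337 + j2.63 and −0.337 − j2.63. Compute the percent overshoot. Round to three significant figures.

%OS ≈ 66.9%

With σ = 0.337, ω_d = 2.63: ω_n = √(σ²+ω_d²) = 2.65 rad/s, ζ = σ/ω_n = 0.127.
Overshoot: exp(−π·0.127/√(1−0.127²)) = 0.669, i.e. 66.9%.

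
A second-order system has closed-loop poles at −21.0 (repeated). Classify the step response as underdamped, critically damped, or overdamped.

Since there is a repeated negative-real pole, the response is critically damped.

critically damped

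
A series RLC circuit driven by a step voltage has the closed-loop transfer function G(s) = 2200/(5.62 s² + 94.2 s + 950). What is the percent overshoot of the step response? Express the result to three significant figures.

Dividing through by 5.62: denominator becomes s² + 16.76 s + 169.0.
So ω_n = √169.0 = 13.0 rad/s and ζ = 16.76/(2·13.0) = 0.645.
Overshoot: exp(−π·0.645/√(1−0.645²)) = 0.0707, i.e. 7.07%.

%OS ≈ 7.07%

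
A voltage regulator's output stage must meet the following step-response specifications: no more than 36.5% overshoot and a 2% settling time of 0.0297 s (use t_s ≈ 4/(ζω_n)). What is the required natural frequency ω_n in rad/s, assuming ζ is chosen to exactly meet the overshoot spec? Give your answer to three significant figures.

ω_n ≈ 441 rad/s

From %OS = 100·exp(−πζ/√(1−ζ²)), invert to get ζ = −ln(OS)/√(π² + ln²(OS)) with OS = 0.365.
−ln 0.365 = 1.008, so ζ = 1.008/√(π² + 1.016) = 0.305.
From t_s ≈ 4/(ζω_n): ω_n = 4/(ζ·t_s) = 4/(0.305·0.0297) = 441 rad/s.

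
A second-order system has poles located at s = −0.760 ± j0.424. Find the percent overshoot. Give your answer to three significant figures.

%OS ≈ 0.358%

|pole| = ω_n = √(0.760² + 0.424²) = 0.870 rad/s; ζ = cos θ = σ/ω_n = 0.873.
Overshoot: exp(−π·0.873/√(1−0.873²)) = 0.00358, i.e. 0.358%.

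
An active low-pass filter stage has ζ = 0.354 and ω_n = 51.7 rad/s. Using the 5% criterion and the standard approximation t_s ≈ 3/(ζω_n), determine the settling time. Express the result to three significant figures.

t_s ≈ 0.164 s

t_s ≈ 3/(ζω_n) = 3/(0.354 × 51.7) = 0.164 s.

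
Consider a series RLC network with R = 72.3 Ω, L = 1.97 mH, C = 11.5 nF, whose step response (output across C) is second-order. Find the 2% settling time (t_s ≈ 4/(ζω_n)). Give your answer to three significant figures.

t_s ≈ 0.000218 s

For a series RLC circuit (capacitor voltage as output), ω_n = 1/√(LC) = 1/√(1.97 mH · 11.5 nF) = 210000 rad/s.
ζ = (R/2)·√(C/L) = (72.3/2)·√(11.5 nF/1.97 mH) = 0.0873.
t_s ≈ 4/(ζω_n) = 0.000218 s.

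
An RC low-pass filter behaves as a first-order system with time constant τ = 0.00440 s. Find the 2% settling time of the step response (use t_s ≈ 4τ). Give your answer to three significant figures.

t_s ≈ 4τ = 0.0176 s.

t_s ≈ 0.0176 s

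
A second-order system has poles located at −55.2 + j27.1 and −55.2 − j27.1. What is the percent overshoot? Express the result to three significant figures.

|pole| = ω_n = √(55.2² + 27.1²) = 61.5 rad/s; ζ = cos θ = σ/ω_n = 0.898.
%OS = 100·exp(−πζ/√(1−ζ²)) = 0.166%.

%OS ≈ 0.166%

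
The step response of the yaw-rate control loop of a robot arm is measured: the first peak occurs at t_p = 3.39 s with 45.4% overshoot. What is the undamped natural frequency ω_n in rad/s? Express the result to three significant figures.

From the overshoot, ζ = −ln(OS)/√(π²+ln²(OS)) = 0.244.
t_p = π/ω_d ⇒ ω_d = 0.927 rad/s; then ω_n = ω_d/√(1−ζ²) = 0.956 rad/s.

ω_n ≈ 0.956 rad/s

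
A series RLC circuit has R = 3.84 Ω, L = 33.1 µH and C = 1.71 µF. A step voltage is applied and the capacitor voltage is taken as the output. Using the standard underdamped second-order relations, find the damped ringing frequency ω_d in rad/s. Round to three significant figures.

For a series RLC circuit (capacitor voltage as output), ω_n = 1/√(LC) = 1/√(33.1 µH · 1.71 µF) = 133000 rad/s.
ζ = (R/2)·√(C/L) = (3.84/2)·√(1.71 µF/33.1 µH) = 0.436.
ω_d = ω_n√(1−ζ²) = 120000 rad/s.

ω_d ≈ 120000 rad/s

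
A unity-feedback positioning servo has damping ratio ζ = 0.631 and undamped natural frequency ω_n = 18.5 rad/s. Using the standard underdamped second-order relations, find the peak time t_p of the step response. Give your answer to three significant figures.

The damped frequency is ω_d = ω_n√(1−ζ²) = 18.5·√(1−0.398) = 14.4 rad/s.
Peak time t_p = π/ω_d = π/14.4 = 0.219 s.

t_p ≈ 0.219 s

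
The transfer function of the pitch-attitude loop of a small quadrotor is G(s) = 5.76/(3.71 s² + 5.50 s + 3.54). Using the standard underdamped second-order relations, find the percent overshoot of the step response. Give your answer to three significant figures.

%OS ≈ 2.57%

Dividing through by 3.71: denominator becomes s² + 1.482 s + 0.9542.
So ω_n = √0.9542 = 0.977 rad/s and ζ = 1.482/(2·0.977) = 0.759.
%OS = 100 e^{−πζ/√(1−ζ²)} with ζ = 0.759 gives 2.57%.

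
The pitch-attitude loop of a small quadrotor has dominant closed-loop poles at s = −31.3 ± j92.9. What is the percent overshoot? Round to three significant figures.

%OS ≈ 34.7%

With σ = 31.3, ω_d = 92.9: ω_n = √(σ²+ω_d²) = 98.0 rad/s, ζ = σ/ω_n = 0.319.
Overshoot: exp(−π·0.319/√(1−0.319²)) = 0.347, i.e. 34.7%.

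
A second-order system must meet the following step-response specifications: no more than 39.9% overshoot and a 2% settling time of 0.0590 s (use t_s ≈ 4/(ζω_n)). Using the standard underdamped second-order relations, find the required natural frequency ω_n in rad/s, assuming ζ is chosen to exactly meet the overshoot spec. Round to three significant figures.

From %OS = 100·exp(−πζ/√(1−ζ²)), invert to get ζ = −ln(OS)/√(π² + ln²(OS)) with OS = 0.399.
−ln 0.399 = 0.9188, so ζ = 0.9188/√(π² + 0.8442) = 0.281.
From t_s ≈ 4/(ζω_n): ω_n = 4/(ζ·t_s) = 4/(0.281·0.0590) = 242 rad/s.

ω_n ≈ 242 rad/s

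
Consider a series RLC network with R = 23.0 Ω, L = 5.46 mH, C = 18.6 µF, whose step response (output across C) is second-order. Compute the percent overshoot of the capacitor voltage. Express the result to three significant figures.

For a series RLC circuit (capacitor voltage as output), ω_n = 1/√(LC) = 1/√(5.46 mH · 18.6 µF) = 3140 rad/s.
ζ = (R/2)·√(C/L) = (23.0/2)·√(18.6 µF/5.46 mH) = 0.671.
%OS = 100·exp(−πζ/√(1−ζ²)) = 5.82%.

%OS ≈ 5.82%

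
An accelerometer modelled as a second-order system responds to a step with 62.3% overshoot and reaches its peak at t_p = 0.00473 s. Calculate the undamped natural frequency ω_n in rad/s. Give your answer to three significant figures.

ζ from %OS: ζ = |ln 0.623|/√(π²+ln²0.623) = 0.149.
t_p = π/ω_d ⇒ ω_d = 664 rad/s; then ω_n = ω_d/√(1−ζ²) = 672 rad/s.

ω_n ≈ 672 rad/s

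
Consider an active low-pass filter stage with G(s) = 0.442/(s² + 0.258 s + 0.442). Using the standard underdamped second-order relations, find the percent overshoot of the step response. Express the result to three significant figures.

Comparing the denominator to s² + 2ζω_n s + ω_n²: ω_n = √0.442 = 0.665 rad/s, and 2ζω_n = 0.258 so ζ = 0.258/(2·0.665) = 0.194.
%OS = 100·exp(−πζ/√(1−ζ²)) = 53.7%.

%OS ≈ 53.7%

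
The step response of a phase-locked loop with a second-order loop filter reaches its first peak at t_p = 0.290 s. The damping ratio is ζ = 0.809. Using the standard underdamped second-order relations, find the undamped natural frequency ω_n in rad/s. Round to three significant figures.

ω_n ≈ 18.4 rad/s

Peak time t_p = π/ω_d, so ω_d = π/t_p = π/0.290 = 10.8 rad/s.
ω_n = ω_d/√(1−ζ²) = 10.8/√0.346 = 18.4 rad/s.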